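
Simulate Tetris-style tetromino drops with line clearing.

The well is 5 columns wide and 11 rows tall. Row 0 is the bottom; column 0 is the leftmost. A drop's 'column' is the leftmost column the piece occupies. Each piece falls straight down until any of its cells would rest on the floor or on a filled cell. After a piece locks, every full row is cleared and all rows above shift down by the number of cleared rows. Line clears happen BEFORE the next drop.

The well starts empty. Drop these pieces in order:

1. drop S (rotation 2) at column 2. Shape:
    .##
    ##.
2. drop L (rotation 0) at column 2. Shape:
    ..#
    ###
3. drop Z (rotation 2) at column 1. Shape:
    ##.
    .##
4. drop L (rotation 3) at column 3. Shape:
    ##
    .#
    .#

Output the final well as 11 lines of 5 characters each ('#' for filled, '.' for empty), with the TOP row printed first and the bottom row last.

Drop 1: S rot2 at col 2 lands with bottom-row=0; cleared 0 line(s) (total 0); column heights now [0 0 1 2 2], max=2
Drop 2: L rot0 at col 2 lands with bottom-row=2; cleared 0 line(s) (total 0); column heights now [0 0 3 3 4], max=4
Drop 3: Z rot2 at col 1 lands with bottom-row=3; cleared 0 line(s) (total 0); column heights now [0 5 5 4 4], max=5
Drop 4: L rot3 at col 3 lands with bottom-row=4; cleared 0 line(s) (total 0); column heights now [0 5 5 7 7], max=7

Answer: .....
.....
.....
.....
...##
....#
.##.#
..###
..###
...##
..##.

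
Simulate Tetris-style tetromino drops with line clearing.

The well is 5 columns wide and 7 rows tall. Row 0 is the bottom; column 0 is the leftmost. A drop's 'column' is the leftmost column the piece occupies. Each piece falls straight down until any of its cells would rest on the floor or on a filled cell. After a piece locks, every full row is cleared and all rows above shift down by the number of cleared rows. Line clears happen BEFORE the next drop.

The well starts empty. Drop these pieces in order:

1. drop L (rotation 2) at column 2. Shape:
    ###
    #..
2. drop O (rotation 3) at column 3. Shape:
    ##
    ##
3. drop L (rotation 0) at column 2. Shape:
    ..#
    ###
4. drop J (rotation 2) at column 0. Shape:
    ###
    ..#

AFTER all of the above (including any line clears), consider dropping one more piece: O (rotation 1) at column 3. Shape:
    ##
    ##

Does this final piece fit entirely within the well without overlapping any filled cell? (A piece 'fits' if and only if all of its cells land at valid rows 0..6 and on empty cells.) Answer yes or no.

Drop 1: L rot2 at col 2 lands with bottom-row=0; cleared 0 line(s) (total 0); column heights now [0 0 2 2 2], max=2
Drop 2: O rot3 at col 3 lands with bottom-row=2; cleared 0 line(s) (total 0); column heights now [0 0 2 4 4], max=4
Drop 3: L rot0 at col 2 lands with bottom-row=4; cleared 0 line(s) (total 0); column heights now [0 0 5 5 6], max=6
Drop 4: J rot2 at col 0 lands with bottom-row=5; cleared 0 line(s) (total 0); column heights now [7 7 7 5 6], max=7
Test piece O rot1 at col 3 (width 2): heights before test = [7 7 7 5 6]; fits = False

Answer: no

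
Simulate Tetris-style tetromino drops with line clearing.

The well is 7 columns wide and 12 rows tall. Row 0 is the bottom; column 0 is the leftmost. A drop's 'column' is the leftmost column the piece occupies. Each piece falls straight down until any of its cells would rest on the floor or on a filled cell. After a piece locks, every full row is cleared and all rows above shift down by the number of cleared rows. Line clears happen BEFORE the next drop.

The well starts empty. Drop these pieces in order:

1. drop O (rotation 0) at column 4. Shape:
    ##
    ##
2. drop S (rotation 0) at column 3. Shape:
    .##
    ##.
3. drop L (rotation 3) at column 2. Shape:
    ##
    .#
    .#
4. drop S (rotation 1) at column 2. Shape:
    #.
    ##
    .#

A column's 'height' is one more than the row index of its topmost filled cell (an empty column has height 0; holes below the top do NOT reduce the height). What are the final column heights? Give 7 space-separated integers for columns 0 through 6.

Answer: 0 0 9 8 4 4 0

Derivation:
Drop 1: O rot0 at col 4 lands with bottom-row=0; cleared 0 line(s) (total 0); column heights now [0 0 0 0 2 2 0], max=2
Drop 2: S rot0 at col 3 lands with bottom-row=2; cleared 0 line(s) (total 0); column heights now [0 0 0 3 4 4 0], max=4
Drop 3: L rot3 at col 2 lands with bottom-row=3; cleared 0 line(s) (total 0); column heights now [0 0 6 6 4 4 0], max=6
Drop 4: S rot1 at col 2 lands with bottom-row=6; cleared 0 line(s) (total 0); column heights now [0 0 9 8 4 4 0], max=9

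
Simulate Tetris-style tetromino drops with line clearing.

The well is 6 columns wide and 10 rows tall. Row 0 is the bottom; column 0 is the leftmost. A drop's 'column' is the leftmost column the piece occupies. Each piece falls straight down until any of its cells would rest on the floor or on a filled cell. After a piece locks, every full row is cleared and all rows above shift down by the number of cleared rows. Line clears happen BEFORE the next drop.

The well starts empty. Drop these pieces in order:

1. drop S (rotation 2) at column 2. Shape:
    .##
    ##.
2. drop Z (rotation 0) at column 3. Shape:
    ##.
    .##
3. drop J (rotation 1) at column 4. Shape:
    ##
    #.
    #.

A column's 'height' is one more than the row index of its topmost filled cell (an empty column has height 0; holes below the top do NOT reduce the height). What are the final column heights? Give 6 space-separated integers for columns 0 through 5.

Answer: 0 0 1 4 7 7

Derivation:
Drop 1: S rot2 at col 2 lands with bottom-row=0; cleared 0 line(s) (total 0); column heights now [0 0 1 2 2 0], max=2
Drop 2: Z rot0 at col 3 lands with bottom-row=2; cleared 0 line(s) (total 0); column heights now [0 0 1 4 4 3], max=4
Drop 3: J rot1 at col 4 lands with bottom-row=4; cleared 0 line(s) (total 0); column heights now [0 0 1 4 7 7], max=7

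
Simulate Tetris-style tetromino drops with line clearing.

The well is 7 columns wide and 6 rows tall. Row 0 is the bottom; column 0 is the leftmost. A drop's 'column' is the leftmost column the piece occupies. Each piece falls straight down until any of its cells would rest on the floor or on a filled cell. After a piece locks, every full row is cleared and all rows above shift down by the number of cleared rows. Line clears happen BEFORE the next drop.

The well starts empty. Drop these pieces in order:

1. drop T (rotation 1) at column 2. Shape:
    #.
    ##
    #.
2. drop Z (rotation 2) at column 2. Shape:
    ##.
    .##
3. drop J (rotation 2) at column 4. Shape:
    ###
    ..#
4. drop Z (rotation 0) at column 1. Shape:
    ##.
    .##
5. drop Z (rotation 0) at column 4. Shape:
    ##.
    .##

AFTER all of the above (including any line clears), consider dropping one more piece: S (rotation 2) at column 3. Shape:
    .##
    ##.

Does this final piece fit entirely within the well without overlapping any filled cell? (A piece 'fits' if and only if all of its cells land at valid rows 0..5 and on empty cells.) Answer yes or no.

Answer: no

Derivation:
Drop 1: T rot1 at col 2 lands with bottom-row=0; cleared 0 line(s) (total 0); column heights now [0 0 3 2 0 0 0], max=3
Drop 2: Z rot2 at col 2 lands with bottom-row=2; cleared 0 line(s) (total 0); column heights now [0 0 4 4 3 0 0], max=4
Drop 3: J rot2 at col 4 lands with bottom-row=2; cleared 0 line(s) (total 0); column heights now [0 0 4 4 4 4 4], max=4
Drop 4: Z rot0 at col 1 lands with bottom-row=4; cleared 0 line(s) (total 0); column heights now [0 6 6 5 4 4 4], max=6
Drop 5: Z rot0 at col 4 lands with bottom-row=4; cleared 0 line(s) (total 0); column heights now [0 6 6 5 6 6 5], max=6
Test piece S rot2 at col 3 (width 3): heights before test = [0 6 6 5 6 6 5]; fits = False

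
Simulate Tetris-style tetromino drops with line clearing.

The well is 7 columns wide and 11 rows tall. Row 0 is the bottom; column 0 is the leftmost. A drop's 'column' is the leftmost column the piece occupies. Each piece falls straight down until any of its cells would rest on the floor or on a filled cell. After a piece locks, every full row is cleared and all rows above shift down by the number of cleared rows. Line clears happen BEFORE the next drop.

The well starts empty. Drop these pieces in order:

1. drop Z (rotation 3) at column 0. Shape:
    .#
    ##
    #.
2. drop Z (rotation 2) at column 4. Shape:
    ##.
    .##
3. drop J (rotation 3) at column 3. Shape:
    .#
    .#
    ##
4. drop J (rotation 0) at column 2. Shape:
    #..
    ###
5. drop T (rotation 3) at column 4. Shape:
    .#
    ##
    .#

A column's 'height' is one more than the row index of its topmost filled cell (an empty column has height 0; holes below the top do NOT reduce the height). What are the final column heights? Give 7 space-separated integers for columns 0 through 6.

Drop 1: Z rot3 at col 0 lands with bottom-row=0; cleared 0 line(s) (total 0); column heights now [2 3 0 0 0 0 0], max=3
Drop 2: Z rot2 at col 4 lands with bottom-row=0; cleared 0 line(s) (total 0); column heights now [2 3 0 0 2 2 1], max=3
Drop 3: J rot3 at col 3 lands with bottom-row=2; cleared 0 line(s) (total 0); column heights now [2 3 0 3 5 2 1], max=5
Drop 4: J rot0 at col 2 lands with bottom-row=5; cleared 0 line(s) (total 0); column heights now [2 3 7 6 6 2 1], max=7
Drop 5: T rot3 at col 4 lands with bottom-row=5; cleared 0 line(s) (total 0); column heights now [2 3 7 6 7 8 1], max=8

Answer: 2 3 7 6 7 8 1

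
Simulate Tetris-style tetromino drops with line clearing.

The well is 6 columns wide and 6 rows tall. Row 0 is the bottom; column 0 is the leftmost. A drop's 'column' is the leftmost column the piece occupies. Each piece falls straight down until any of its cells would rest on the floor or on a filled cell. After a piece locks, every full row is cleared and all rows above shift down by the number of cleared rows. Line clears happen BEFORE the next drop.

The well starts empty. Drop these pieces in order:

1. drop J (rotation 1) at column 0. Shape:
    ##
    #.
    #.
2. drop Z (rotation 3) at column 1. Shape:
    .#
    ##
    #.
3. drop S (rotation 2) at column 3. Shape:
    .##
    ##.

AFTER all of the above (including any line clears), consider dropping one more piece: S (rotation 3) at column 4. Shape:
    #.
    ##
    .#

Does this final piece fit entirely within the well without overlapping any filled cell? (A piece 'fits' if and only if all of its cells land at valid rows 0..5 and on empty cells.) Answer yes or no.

Drop 1: J rot1 at col 0 lands with bottom-row=0; cleared 0 line(s) (total 0); column heights now [3 3 0 0 0 0], max=3
Drop 2: Z rot3 at col 1 lands with bottom-row=3; cleared 0 line(s) (total 0); column heights now [3 5 6 0 0 0], max=6
Drop 3: S rot2 at col 3 lands with bottom-row=0; cleared 0 line(s) (total 0); column heights now [3 5 6 1 2 2], max=6
Test piece S rot3 at col 4 (width 2): heights before test = [3 5 6 1 2 2]; fits = True

Answer: yes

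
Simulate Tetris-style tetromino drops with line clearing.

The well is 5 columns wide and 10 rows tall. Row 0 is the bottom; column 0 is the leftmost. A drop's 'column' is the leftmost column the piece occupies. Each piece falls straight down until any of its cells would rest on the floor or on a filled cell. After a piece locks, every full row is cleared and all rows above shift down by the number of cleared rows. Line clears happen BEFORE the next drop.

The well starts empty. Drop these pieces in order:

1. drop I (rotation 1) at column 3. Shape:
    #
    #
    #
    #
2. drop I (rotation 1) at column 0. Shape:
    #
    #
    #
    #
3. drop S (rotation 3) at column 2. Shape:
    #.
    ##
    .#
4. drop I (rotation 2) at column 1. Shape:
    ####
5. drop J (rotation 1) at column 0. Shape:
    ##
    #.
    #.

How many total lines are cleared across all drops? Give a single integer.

Answer: 1

Derivation:
Drop 1: I rot1 at col 3 lands with bottom-row=0; cleared 0 line(s) (total 0); column heights now [0 0 0 4 0], max=4
Drop 2: I rot1 at col 0 lands with bottom-row=0; cleared 0 line(s) (total 0); column heights now [4 0 0 4 0], max=4
Drop 3: S rot3 at col 2 lands with bottom-row=4; cleared 0 line(s) (total 0); column heights now [4 0 7 6 0], max=7
Drop 4: I rot2 at col 1 lands with bottom-row=7; cleared 0 line(s) (total 0); column heights now [4 8 8 8 8], max=8
Drop 5: J rot1 at col 0 lands with bottom-row=6; cleared 1 line(s) (total 1); column heights now [8 8 7 6 0], max=8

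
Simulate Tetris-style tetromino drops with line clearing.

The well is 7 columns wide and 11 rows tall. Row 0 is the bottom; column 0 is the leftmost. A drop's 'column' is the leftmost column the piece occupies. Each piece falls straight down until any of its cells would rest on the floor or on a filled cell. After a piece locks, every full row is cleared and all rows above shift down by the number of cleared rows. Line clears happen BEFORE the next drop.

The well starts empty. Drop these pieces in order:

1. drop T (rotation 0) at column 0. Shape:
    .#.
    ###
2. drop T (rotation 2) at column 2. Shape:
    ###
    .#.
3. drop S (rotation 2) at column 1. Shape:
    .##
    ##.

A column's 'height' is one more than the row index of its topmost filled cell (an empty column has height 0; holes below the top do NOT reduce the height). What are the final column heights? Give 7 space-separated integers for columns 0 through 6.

Answer: 1 3 4 4 2 0 0

Derivation:
Drop 1: T rot0 at col 0 lands with bottom-row=0; cleared 0 line(s) (total 0); column heights now [1 2 1 0 0 0 0], max=2
Drop 2: T rot2 at col 2 lands with bottom-row=0; cleared 0 line(s) (total 0); column heights now [1 2 2 2 2 0 0], max=2
Drop 3: S rot2 at col 1 lands with bottom-row=2; cleared 0 line(s) (total 0); column heights now [1 3 4 4 2 0 0], max=4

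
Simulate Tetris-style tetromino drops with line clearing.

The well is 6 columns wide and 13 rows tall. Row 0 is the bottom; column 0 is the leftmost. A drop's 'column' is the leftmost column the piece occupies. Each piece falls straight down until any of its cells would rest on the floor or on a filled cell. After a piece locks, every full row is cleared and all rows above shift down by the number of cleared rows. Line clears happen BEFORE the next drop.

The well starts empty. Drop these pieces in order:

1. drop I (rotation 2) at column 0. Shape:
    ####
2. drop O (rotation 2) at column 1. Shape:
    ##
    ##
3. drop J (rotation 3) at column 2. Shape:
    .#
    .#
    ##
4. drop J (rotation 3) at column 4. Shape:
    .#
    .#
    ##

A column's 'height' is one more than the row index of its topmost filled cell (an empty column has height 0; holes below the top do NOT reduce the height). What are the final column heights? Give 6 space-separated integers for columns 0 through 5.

Answer: 0 2 3 5 0 2

Derivation:
Drop 1: I rot2 at col 0 lands with bottom-row=0; cleared 0 line(s) (total 0); column heights now [1 1 1 1 0 0], max=1
Drop 2: O rot2 at col 1 lands with bottom-row=1; cleared 0 line(s) (total 0); column heights now [1 3 3 1 0 0], max=3
Drop 3: J rot3 at col 2 lands with bottom-row=3; cleared 0 line(s) (total 0); column heights now [1 3 4 6 0 0], max=6
Drop 4: J rot3 at col 4 lands with bottom-row=0; cleared 1 line(s) (total 1); column heights now [0 2 3 5 0 2], max=5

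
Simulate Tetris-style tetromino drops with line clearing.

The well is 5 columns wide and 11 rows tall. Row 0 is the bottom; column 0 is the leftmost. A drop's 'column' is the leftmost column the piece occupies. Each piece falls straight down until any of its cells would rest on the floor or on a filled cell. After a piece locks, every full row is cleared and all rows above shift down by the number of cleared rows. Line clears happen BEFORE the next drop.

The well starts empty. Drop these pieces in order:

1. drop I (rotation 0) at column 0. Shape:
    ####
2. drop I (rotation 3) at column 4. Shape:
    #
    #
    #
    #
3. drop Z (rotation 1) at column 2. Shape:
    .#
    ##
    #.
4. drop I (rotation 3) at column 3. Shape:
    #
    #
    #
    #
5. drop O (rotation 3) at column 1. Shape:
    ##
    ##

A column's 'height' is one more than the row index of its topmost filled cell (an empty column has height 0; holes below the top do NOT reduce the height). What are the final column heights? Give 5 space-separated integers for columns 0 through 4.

Drop 1: I rot0 at col 0 lands with bottom-row=0; cleared 0 line(s) (total 0); column heights now [1 1 1 1 0], max=1
Drop 2: I rot3 at col 4 lands with bottom-row=0; cleared 1 line(s) (total 1); column heights now [0 0 0 0 3], max=3
Drop 3: Z rot1 at col 2 lands with bottom-row=0; cleared 0 line(s) (total 1); column heights now [0 0 2 3 3], max=3
Drop 4: I rot3 at col 3 lands with bottom-row=3; cleared 0 line(s) (total 1); column heights now [0 0 2 7 3], max=7
Drop 5: O rot3 at col 1 lands with bottom-row=2; cleared 0 line(s) (total 1); column heights now [0 4 4 7 3], max=7

Answer: 0 4 4 7 3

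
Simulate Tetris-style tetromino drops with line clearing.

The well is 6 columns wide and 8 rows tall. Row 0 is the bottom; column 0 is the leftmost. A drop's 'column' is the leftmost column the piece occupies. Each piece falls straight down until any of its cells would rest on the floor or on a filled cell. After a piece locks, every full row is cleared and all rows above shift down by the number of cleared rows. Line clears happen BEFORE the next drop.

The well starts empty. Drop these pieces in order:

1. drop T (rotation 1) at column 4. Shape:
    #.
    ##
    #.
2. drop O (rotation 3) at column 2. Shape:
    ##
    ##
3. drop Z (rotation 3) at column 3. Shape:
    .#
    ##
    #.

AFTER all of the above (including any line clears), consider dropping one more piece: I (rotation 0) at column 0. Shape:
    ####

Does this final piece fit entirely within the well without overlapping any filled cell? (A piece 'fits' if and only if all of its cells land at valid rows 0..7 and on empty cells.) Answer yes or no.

Drop 1: T rot1 at col 4 lands with bottom-row=0; cleared 0 line(s) (total 0); column heights now [0 0 0 0 3 2], max=3
Drop 2: O rot3 at col 2 lands with bottom-row=0; cleared 0 line(s) (total 0); column heights now [0 0 2 2 3 2], max=3
Drop 3: Z rot3 at col 3 lands with bottom-row=2; cleared 0 line(s) (total 0); column heights now [0 0 2 4 5 2], max=5
Test piece I rot0 at col 0 (width 4): heights before test = [0 0 2 4 5 2]; fits = True

Answer: yes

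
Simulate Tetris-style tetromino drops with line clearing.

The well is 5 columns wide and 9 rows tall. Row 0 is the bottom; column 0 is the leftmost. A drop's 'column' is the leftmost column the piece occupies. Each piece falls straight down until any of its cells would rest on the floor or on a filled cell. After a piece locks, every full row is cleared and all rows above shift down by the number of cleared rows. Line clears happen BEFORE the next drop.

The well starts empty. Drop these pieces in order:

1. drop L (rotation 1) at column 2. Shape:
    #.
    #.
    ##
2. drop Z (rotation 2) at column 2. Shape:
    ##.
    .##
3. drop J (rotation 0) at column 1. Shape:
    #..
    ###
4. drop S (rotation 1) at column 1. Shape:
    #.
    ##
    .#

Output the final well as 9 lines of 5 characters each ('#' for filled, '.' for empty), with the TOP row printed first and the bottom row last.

Drop 1: L rot1 at col 2 lands with bottom-row=0; cleared 0 line(s) (total 0); column heights now [0 0 3 1 0], max=3
Drop 2: Z rot2 at col 2 lands with bottom-row=2; cleared 0 line(s) (total 0); column heights now [0 0 4 4 3], max=4
Drop 3: J rot0 at col 1 lands with bottom-row=4; cleared 0 line(s) (total 0); column heights now [0 6 5 5 3], max=6
Drop 4: S rot1 at col 1 lands with bottom-row=5; cleared 0 line(s) (total 0); column heights now [0 8 7 5 3], max=8

Answer: .....
.#...
.##..
.##..
.###.
..##.
..###
..#..
..##.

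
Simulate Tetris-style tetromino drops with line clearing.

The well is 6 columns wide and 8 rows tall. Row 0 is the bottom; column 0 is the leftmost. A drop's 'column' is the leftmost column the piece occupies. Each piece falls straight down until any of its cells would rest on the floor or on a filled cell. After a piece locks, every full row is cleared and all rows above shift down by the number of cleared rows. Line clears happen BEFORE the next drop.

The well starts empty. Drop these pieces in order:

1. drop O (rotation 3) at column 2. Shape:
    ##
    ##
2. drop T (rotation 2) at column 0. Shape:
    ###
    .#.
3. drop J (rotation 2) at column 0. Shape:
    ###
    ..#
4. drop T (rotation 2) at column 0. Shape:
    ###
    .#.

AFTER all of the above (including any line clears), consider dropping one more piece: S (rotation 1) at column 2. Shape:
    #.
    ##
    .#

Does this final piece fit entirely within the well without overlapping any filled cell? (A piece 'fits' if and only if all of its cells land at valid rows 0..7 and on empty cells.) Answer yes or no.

Drop 1: O rot3 at col 2 lands with bottom-row=0; cleared 0 line(s) (total 0); column heights now [0 0 2 2 0 0], max=2
Drop 2: T rot2 at col 0 lands with bottom-row=1; cleared 0 line(s) (total 0); column heights now [3 3 3 2 0 0], max=3
Drop 3: J rot2 at col 0 lands with bottom-row=3; cleared 0 line(s) (total 0); column heights now [5 5 5 2 0 0], max=5
Drop 4: T rot2 at col 0 lands with bottom-row=5; cleared 0 line(s) (total 0); column heights now [7 7 7 2 0 0], max=7
Test piece S rot1 at col 2 (width 2): heights before test = [7 7 7 2 0 0]; fits = False

Answer: no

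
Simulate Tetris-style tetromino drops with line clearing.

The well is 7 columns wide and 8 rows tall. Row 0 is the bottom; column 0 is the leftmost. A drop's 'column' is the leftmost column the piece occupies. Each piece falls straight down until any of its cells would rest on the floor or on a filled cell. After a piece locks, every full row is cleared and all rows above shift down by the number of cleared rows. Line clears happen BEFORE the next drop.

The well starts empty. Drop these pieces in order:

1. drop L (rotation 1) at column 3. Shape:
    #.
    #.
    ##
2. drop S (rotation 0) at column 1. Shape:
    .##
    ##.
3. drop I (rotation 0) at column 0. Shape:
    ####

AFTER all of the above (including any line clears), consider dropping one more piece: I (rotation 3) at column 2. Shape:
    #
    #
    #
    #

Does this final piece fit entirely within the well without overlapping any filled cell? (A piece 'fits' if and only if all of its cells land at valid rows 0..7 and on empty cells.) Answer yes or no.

Answer: no

Derivation:
Drop 1: L rot1 at col 3 lands with bottom-row=0; cleared 0 line(s) (total 0); column heights now [0 0 0 3 1 0 0], max=3
Drop 2: S rot0 at col 1 lands with bottom-row=2; cleared 0 line(s) (total 0); column heights now [0 3 4 4 1 0 0], max=4
Drop 3: I rot0 at col 0 lands with bottom-row=4; cleared 0 line(s) (total 0); column heights now [5 5 5 5 1 0 0], max=5
Test piece I rot3 at col 2 (width 1): heights before test = [5 5 5 5 1 0 0]; fits = False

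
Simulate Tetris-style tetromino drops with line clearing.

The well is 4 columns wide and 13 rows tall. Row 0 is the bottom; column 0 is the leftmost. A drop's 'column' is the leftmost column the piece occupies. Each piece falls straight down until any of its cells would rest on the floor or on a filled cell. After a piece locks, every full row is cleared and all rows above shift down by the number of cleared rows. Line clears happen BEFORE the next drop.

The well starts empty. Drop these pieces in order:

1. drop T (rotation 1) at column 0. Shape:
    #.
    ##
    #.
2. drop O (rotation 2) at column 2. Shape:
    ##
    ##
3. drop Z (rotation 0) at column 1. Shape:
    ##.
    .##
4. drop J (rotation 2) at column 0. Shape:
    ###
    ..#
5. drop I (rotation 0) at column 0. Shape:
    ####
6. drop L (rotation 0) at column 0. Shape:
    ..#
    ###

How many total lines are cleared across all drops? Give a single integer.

Drop 1: T rot1 at col 0 lands with bottom-row=0; cleared 0 line(s) (total 0); column heights now [3 2 0 0], max=3
Drop 2: O rot2 at col 2 lands with bottom-row=0; cleared 1 line(s) (total 1); column heights now [2 0 1 1], max=2
Drop 3: Z rot0 at col 1 lands with bottom-row=1; cleared 0 line(s) (total 1); column heights now [2 3 3 2], max=3
Drop 4: J rot2 at col 0 lands with bottom-row=3; cleared 0 line(s) (total 1); column heights now [5 5 5 2], max=5
Drop 5: I rot0 at col 0 lands with bottom-row=5; cleared 1 line(s) (total 2); column heights now [5 5 5 2], max=5
Drop 6: L rot0 at col 0 lands with bottom-row=5; cleared 0 line(s) (total 2); column heights now [6 6 7 2], max=7

Answer: 2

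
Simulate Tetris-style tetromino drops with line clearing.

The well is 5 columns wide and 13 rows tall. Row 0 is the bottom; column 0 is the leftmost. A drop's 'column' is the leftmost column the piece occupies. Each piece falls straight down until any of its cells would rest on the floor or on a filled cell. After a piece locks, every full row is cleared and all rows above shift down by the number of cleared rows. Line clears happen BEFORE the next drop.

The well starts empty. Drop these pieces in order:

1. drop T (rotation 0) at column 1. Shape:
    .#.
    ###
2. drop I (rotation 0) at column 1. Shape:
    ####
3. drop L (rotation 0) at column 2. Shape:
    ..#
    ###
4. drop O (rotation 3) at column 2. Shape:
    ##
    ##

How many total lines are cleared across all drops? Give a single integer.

Drop 1: T rot0 at col 1 lands with bottom-row=0; cleared 0 line(s) (total 0); column heights now [0 1 2 1 0], max=2
Drop 2: I rot0 at col 1 lands with bottom-row=2; cleared 0 line(s) (total 0); column heights now [0 3 3 3 3], max=3
Drop 3: L rot0 at col 2 lands with bottom-row=3; cleared 0 line(s) (total 0); column heights now [0 3 4 4 5], max=5
Drop 4: O rot3 at col 2 lands with bottom-row=4; cleared 0 line(s) (total 0); column heights now [0 3 6 6 5], max=6

Answer: 0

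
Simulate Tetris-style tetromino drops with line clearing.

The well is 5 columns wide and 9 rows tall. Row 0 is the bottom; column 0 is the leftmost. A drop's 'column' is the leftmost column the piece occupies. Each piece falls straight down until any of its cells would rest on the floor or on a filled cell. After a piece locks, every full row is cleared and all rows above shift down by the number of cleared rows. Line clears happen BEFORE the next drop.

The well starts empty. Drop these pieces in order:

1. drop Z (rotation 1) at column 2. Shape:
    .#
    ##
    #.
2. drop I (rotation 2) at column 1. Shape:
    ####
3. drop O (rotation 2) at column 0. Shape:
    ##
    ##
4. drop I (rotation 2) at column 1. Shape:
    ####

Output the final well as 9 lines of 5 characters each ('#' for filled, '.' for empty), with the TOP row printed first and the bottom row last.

Answer: .....
.....
.####
##...
##...
.####
...#.
..##.
..#..

Derivation:
Drop 1: Z rot1 at col 2 lands with bottom-row=0; cleared 0 line(s) (total 0); column heights now [0 0 2 3 0], max=3
Drop 2: I rot2 at col 1 lands with bottom-row=3; cleared 0 line(s) (total 0); column heights now [0 4 4 4 4], max=4
Drop 3: O rot2 at col 0 lands with bottom-row=4; cleared 0 line(s) (total 0); column heights now [6 6 4 4 4], max=6
Drop 4: I rot2 at col 1 lands with bottom-row=6; cleared 0 line(s) (total 0); column heights now [6 7 7 7 7], max=7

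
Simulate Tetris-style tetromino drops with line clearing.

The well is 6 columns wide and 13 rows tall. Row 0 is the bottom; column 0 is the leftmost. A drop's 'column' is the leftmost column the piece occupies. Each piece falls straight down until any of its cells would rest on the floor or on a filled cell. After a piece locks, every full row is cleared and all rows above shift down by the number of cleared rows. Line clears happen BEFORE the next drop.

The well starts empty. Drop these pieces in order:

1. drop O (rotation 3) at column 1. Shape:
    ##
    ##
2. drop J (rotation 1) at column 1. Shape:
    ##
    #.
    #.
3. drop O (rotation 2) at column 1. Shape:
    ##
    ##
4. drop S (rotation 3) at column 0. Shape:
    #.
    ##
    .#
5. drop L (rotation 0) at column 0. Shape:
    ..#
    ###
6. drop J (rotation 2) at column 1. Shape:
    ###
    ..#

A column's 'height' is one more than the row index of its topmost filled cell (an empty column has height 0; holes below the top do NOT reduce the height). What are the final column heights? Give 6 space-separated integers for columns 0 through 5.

Answer: 11 13 13 13 0 0

Derivation:
Drop 1: O rot3 at col 1 lands with bottom-row=0; cleared 0 line(s) (total 0); column heights now [0 2 2 0 0 0], max=2
Drop 2: J rot1 at col 1 lands with bottom-row=2; cleared 0 line(s) (total 0); column heights now [0 5 5 0 0 0], max=5
Drop 3: O rot2 at col 1 lands with bottom-row=5; cleared 0 line(s) (total 0); column heights now [0 7 7 0 0 0], max=7
Drop 4: S rot3 at col 0 lands with bottom-row=7; cleared 0 line(s) (total 0); column heights now [10 9 7 0 0 0], max=10
Drop 5: L rot0 at col 0 lands with bottom-row=10; cleared 0 line(s) (total 0); column heights now [11 11 12 0 0 0], max=12
Drop 6: J rot2 at col 1 lands with bottom-row=11; cleared 0 line(s) (total 0); column heights now [11 13 13 13 0 0], max=13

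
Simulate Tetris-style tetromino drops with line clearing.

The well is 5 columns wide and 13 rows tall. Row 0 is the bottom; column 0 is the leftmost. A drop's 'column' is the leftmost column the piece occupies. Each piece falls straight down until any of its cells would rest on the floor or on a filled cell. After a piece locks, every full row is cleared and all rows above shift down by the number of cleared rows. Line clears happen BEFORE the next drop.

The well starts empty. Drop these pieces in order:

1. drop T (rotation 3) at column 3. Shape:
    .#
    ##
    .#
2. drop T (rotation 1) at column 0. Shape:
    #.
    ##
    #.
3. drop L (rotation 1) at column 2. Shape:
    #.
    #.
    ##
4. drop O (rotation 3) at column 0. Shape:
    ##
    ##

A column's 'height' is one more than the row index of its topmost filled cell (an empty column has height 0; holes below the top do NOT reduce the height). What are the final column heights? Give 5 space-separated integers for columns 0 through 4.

Drop 1: T rot3 at col 3 lands with bottom-row=0; cleared 0 line(s) (total 0); column heights now [0 0 0 2 3], max=3
Drop 2: T rot1 at col 0 lands with bottom-row=0; cleared 0 line(s) (total 0); column heights now [3 2 0 2 3], max=3
Drop 3: L rot1 at col 2 lands with bottom-row=2; cleared 0 line(s) (total 0); column heights now [3 2 5 3 3], max=5
Drop 4: O rot3 at col 0 lands with bottom-row=3; cleared 0 line(s) (total 0); column heights now [5 5 5 3 3], max=5

Answer: 5 5 5 3 3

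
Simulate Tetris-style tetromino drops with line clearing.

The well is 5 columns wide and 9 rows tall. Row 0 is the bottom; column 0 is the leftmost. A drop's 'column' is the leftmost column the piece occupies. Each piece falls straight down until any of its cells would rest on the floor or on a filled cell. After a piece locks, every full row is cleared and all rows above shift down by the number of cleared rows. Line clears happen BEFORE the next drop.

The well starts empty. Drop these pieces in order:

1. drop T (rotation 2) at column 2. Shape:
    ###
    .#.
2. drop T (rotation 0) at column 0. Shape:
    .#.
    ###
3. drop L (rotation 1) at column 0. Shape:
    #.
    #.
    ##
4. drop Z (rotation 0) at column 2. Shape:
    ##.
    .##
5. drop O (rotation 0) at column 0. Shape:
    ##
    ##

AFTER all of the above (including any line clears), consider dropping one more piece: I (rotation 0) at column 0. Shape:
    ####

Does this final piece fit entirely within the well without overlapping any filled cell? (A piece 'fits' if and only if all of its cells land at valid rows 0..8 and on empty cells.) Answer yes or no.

Answer: yes

Derivation:
Drop 1: T rot2 at col 2 lands with bottom-row=0; cleared 0 line(s) (total 0); column heights now [0 0 2 2 2], max=2
Drop 2: T rot0 at col 0 lands with bottom-row=2; cleared 0 line(s) (total 0); column heights now [3 4 3 2 2], max=4
Drop 3: L rot1 at col 0 lands with bottom-row=4; cleared 0 line(s) (total 0); column heights now [7 5 3 2 2], max=7
Drop 4: Z rot0 at col 2 lands with bottom-row=2; cleared 1 line(s) (total 1); column heights now [6 4 3 3 2], max=6
Drop 5: O rot0 at col 0 lands with bottom-row=6; cleared 0 line(s) (total 1); column heights now [8 8 3 3 2], max=8
Test piece I rot0 at col 0 (width 4): heights before test = [8 8 3 3 2]; fits = True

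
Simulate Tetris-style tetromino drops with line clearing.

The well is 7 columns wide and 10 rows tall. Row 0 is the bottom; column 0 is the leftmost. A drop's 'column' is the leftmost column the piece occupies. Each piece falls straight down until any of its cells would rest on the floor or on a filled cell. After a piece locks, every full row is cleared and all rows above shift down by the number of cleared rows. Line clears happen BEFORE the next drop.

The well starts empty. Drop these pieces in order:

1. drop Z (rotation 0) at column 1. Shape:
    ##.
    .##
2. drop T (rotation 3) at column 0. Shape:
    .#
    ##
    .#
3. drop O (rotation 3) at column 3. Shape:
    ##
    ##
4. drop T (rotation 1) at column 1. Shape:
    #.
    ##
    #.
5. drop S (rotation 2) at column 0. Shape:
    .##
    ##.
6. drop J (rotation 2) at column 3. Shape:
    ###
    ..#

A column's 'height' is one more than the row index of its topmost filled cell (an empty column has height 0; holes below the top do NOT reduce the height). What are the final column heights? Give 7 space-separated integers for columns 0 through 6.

Drop 1: Z rot0 at col 1 lands with bottom-row=0; cleared 0 line(s) (total 0); column heights now [0 2 2 1 0 0 0], max=2
Drop 2: T rot3 at col 0 lands with bottom-row=2; cleared 0 line(s) (total 0); column heights now [4 5 2 1 0 0 0], max=5
Drop 3: O rot3 at col 3 lands with bottom-row=1; cleared 0 line(s) (total 0); column heights now [4 5 2 3 3 0 0], max=5
Drop 4: T rot1 at col 1 lands with bottom-row=5; cleared 0 line(s) (total 0); column heights now [4 8 7 3 3 0 0], max=8
Drop 5: S rot2 at col 0 lands with bottom-row=8; cleared 0 line(s) (total 0); column heights now [9 10 10 3 3 0 0], max=10
Drop 6: J rot2 at col 3 lands with bottom-row=2; cleared 0 line(s) (total 0); column heights now [9 10 10 4 4 4 0], max=10

Answer: 9 10 10 4 4 4 0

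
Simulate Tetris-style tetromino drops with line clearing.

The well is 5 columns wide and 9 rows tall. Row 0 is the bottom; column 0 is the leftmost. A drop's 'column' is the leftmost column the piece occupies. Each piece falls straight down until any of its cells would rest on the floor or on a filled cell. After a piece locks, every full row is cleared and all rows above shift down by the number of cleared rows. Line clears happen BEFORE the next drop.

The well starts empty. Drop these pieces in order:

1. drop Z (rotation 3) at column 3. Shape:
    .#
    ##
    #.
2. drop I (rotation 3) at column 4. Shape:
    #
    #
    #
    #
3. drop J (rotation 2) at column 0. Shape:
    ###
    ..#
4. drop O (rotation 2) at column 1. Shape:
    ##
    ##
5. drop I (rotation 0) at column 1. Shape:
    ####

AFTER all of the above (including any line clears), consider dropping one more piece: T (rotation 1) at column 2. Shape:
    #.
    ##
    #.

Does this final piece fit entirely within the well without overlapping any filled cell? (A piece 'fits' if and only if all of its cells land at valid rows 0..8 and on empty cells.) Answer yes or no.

Answer: no

Derivation:
Drop 1: Z rot3 at col 3 lands with bottom-row=0; cleared 0 line(s) (total 0); column heights now [0 0 0 2 3], max=3
Drop 2: I rot3 at col 4 lands with bottom-row=3; cleared 0 line(s) (total 0); column heights now [0 0 0 2 7], max=7
Drop 3: J rot2 at col 0 lands with bottom-row=0; cleared 1 line(s) (total 1); column heights now [0 0 1 1 6], max=6
Drop 4: O rot2 at col 1 lands with bottom-row=1; cleared 0 line(s) (total 1); column heights now [0 3 3 1 6], max=6
Drop 5: I rot0 at col 1 lands with bottom-row=6; cleared 0 line(s) (total 1); column heights now [0 7 7 7 7], max=7
Test piece T rot1 at col 2 (width 2): heights before test = [0 7 7 7 7]; fits = False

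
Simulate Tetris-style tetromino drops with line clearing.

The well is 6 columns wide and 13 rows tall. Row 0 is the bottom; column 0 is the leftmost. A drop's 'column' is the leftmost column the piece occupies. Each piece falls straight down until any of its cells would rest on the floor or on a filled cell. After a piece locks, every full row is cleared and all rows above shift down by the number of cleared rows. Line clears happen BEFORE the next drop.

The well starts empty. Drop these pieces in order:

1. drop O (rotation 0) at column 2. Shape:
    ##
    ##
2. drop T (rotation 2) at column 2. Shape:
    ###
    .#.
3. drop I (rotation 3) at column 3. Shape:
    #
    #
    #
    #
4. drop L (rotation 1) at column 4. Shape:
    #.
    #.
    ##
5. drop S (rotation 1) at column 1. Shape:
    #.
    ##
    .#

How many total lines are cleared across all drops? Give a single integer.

Answer: 0

Derivation:
Drop 1: O rot0 at col 2 lands with bottom-row=0; cleared 0 line(s) (total 0); column heights now [0 0 2 2 0 0], max=2
Drop 2: T rot2 at col 2 lands with bottom-row=2; cleared 0 line(s) (total 0); column heights now [0 0 4 4 4 0], max=4
Drop 3: I rot3 at col 3 lands with bottom-row=4; cleared 0 line(s) (total 0); column heights now [0 0 4 8 4 0], max=8
Drop 4: L rot1 at col 4 lands with bottom-row=4; cleared 0 line(s) (total 0); column heights now [0 0 4 8 7 5], max=8
Drop 5: S rot1 at col 1 lands with bottom-row=4; cleared 0 line(s) (total 0); column heights now [0 7 6 8 7 5], max=8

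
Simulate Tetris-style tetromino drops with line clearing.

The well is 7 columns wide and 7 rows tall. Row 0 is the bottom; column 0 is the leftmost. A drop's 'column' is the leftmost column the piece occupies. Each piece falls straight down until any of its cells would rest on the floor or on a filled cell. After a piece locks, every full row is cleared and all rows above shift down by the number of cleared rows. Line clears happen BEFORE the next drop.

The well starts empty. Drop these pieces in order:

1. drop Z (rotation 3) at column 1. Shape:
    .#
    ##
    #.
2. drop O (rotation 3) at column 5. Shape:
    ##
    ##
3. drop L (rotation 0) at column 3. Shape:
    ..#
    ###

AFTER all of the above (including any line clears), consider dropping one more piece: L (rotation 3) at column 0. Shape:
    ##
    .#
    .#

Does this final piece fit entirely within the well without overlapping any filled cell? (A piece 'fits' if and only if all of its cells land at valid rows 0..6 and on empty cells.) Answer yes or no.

Answer: yes

Derivation:
Drop 1: Z rot3 at col 1 lands with bottom-row=0; cleared 0 line(s) (total 0); column heights now [0 2 3 0 0 0 0], max=3
Drop 2: O rot3 at col 5 lands with bottom-row=0; cleared 0 line(s) (total 0); column heights now [0 2 3 0 0 2 2], max=3
Drop 3: L rot0 at col 3 lands with bottom-row=2; cleared 0 line(s) (total 0); column heights now [0 2 3 3 3 4 2], max=4
Test piece L rot3 at col 0 (width 2): heights before test = [0 2 3 3 3 4 2]; fits = True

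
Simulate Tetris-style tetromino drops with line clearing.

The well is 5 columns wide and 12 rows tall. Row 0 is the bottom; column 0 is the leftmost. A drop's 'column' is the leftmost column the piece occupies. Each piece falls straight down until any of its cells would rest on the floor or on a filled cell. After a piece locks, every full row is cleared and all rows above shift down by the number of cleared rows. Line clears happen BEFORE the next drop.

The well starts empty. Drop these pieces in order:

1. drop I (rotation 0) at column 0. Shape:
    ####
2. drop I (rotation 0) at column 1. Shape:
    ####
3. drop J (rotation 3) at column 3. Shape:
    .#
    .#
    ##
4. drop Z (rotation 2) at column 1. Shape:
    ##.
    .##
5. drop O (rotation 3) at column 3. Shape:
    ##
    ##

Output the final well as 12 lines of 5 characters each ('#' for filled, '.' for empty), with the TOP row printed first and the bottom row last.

Answer: .....
.....
.....
.....
.....
...##
...##
.##.#
..###
...##
.####
####.

Derivation:
Drop 1: I rot0 at col 0 lands with bottom-row=0; cleared 0 line(s) (total 0); column heights now [1 1 1 1 0], max=1
Drop 2: I rot0 at col 1 lands with bottom-row=1; cleared 0 line(s) (total 0); column heights now [1 2 2 2 2], max=2
Drop 3: J rot3 at col 3 lands with bottom-row=2; cleared 0 line(s) (total 0); column heights now [1 2 2 3 5], max=5
Drop 4: Z rot2 at col 1 lands with bottom-row=3; cleared 0 line(s) (total 0); column heights now [1 5 5 4 5], max=5
Drop 5: O rot3 at col 3 lands with bottom-row=5; cleared 0 line(s) (total 0); column heights now [1 5 5 7 7], max=7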